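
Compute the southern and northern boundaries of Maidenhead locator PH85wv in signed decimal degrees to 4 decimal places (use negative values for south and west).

-14.1250, -14.0833

Field P=15, H=7: +15·20° lon, +7·10° lat → SW at lon 120°, lat -20°.
Square 8, 5: +8·2° lon, +5·1° lat → SW at lon 136°, lat -15°.
Subsquare w=22, v=21: +22·0.0833333° lon, +21·0.0416667° lat → SW at lon 137.833°, lat -14.125°.
Cell spans 0.0833333° lon × 0.0416667° lat.
south -14.1250, north -14.0833.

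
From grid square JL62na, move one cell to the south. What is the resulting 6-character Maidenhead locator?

JL61nx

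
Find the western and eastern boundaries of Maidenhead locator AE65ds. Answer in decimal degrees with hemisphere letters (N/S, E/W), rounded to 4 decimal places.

Field A=0, E=4: +0·20° lon, +4·10° lat → SW at lon -180°, lat -50°.
Square 6, 5: +6·2° lon, +5·1° lat → SW at lon -168°, lat -45°.
Subsquare d=3, s=18: +3·0.0833333° lon, +18·0.0416667° lat → SW at lon -167.75°, lat -44.25°.
Cell spans 0.0833333° lon × 0.0416667° lat.
west 167.7500° W, east 167.6667° W.

167.7500° W, 167.6667° W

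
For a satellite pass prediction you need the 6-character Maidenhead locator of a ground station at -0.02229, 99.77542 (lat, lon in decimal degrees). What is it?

Shift to the Maidenhead origin (180°W, 90°S): lon 279.7754, lat 89.9777.
Field: 279.7754/20 → 13 → N, 89.9777/10 → 8 → I; chars NI.
Square: 19.7754/2 → 9, 9.9777/1 → 9; chars 99.
Subsquare: 1.7754/0.0833333 → 21 → v, 0.9777/0.0416667 → 23 → x; chars vx.

NI99vx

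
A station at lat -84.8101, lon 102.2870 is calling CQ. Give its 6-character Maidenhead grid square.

OA15de

Add 180° to longitude and 90° to latitude: 282.2870, 5.1899.
Field: lon ⌊282.2870/20⌋ = 14 → O; lat ⌊5.1899/10⌋ = 0 → A.
Square: lon ⌊2.2870/2⌋ = 1; lat ⌊5.1899/1⌋ = 5.
Subsquare: lon ⌊0.2870/0.0833333⌋ = 3 → d; lat ⌊0.1899/0.0416667⌋ = 4 → e.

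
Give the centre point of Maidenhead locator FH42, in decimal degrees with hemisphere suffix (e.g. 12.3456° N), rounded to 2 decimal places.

Field F=5, H=7: +5·20° lon, +7·10° lat → SW at lon -80°, lat -20°.
Square 4, 2: +4·2° lon, +2·1° lat → SW at lon -72°, lat -18°.
Cell spans 2° lon × 1° lat. Centre is SW corner plus half of each.
latitude 17.50° S, longitude 71.00° W.

17.50° S, 71.00° W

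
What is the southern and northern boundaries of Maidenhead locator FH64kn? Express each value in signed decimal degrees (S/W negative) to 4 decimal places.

-15.4583, -15.4167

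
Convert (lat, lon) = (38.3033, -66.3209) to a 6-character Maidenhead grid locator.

FM68uh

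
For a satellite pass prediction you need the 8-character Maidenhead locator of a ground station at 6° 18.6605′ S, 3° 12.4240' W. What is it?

Add 180° to longitude and 90° to latitude: 176.79293, 83.68899.
Field: 176.79293/20 → 8 → I, 83.68899/10 → 8 → I; chars II.
Square: 16.79293/2 → 8, 3.68899/1 → 3; chars 83.
Subsquare: 0.79293/0.0833333 → 9 → j, 0.68899/0.0416667 → 16 → q; chars jq.
Extended square: 0.04293/0.00833333 → 5, 0.02232/0.00416667 → 5; chars 55.

II83jq55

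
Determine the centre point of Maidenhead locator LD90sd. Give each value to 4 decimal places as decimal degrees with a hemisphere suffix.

Field L=11, D=3: +11·20° lon, +3·10° lat → SW at lon 40°, lat -60°.
Square 9, 0: +9·2° lon, +0·1° lat → SW at lon 58°, lat -60°.
Subsquare s=18, d=3: +18·0.0833333° lon, +3·0.0416667° lat → SW at lon 59.5°, lat -59.875°.
Cell spans 0.0833333° lon × 0.0416667° lat. Centre is SW corner plus half of each.
latitude 59.8542° S, longitude 59.5417° E.

59.8542° S, 59.5417° E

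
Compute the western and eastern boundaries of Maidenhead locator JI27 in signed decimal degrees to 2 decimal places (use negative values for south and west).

4.00, 6.00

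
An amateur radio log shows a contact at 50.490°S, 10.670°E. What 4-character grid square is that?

Shift to the Maidenhead origin (180°W, 90°S): lon 190.67, lat 39.51.
Field: lon ⌊190.67/20⌋ = 9 → J; lat ⌊39.51/10⌋ = 3 → D.
Square: lon ⌊10.67/2⌋ = 5; lat ⌊9.51/1⌋ = 9.

JD59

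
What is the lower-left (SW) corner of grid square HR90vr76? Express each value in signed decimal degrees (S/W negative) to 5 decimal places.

80.73333, -20.19167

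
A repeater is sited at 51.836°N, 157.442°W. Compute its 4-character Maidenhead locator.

BO11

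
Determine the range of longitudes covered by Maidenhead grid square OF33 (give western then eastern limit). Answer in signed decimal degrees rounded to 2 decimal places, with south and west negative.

Field O=14, F=5: +14·20° lon, +5·10° lat → SW at lon 100°, lat -40°.
Square 3, 3: +3·2° lon, +3·1° lat → SW at lon 106°, lat -37°.
Cell spans 2° lon × 1° lat.
west 106.00, east 108.00.

106.00, 108.00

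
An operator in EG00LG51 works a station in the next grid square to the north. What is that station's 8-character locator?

EG00lg52

Latitude extended square 1; +1 → 2.
The longitude characters are unchanged.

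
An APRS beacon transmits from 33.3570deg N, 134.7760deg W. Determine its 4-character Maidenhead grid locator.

CM23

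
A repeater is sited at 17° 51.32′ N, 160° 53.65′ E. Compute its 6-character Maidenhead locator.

RK07ku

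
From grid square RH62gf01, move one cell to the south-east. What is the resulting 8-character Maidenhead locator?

RH62gf10

Longitude extended square 0; +1 → 1.
Latitude extended square 1; −1 → 0.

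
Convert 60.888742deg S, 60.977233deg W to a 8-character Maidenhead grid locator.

Shift to the Maidenhead origin (180°W, 90°S): lon 119.02277, lat 29.11126.
Field: lon ⌊119.02277/20⌋ = 5 → F; lat ⌊29.11126/10⌋ = 2 → C.
Square: lon ⌊19.02277/2⌋ = 9; lat ⌊9.11126/1⌋ = 9.
Subsquare: lon ⌊1.02277/0.0833333⌋ = 12 → m; lat ⌊0.11126/0.0416667⌋ = 2 → c.
Extended square: lon ⌊0.02277/0.00833333⌋ = 2; lat ⌊0.02792/0.00416667⌋ = 6.

FC99mc26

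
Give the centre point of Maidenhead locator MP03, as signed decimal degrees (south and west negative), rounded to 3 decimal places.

63.500, 61.000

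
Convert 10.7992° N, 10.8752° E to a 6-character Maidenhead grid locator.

JK50kt

Add 180° to longitude and 90° to latitude: 190.8752, 100.7992.
Field (20°×10°, letters A–R): 190.8752/20 → 9 → J, 100.7992/10 → 10 → K; chars JK.
Square (2°×1°, digits 0–9): 10.8752/2 → 5, 0.7992/1 → 0; chars 50.
Subsquare (5′×2.5′, letters a–x): 0.8752/0.0833333 → 10 → k, 0.7992/0.0416667 → 19 → t; chars kt.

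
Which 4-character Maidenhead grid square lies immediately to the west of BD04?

Longitude square 0; −1 → -1, wraps to 9, carry into field.
Longitude field B = 1; −1 → 0 = A.
The latitude characters are unchanged.

AD94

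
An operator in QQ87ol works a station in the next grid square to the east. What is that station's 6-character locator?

Longitude subsquare o = 14; +1 → 15 = p.
The latitude characters are unchanged.

QQ87pl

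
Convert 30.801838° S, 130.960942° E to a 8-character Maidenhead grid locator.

PF59le57

Offset from 180°W / 90°S: lon 310.96094°, lat 59.19816°.
Field: 310.96094/20 → 15 → P, 59.19816/10 → 5 → F; chars PF.
Square: 10.96094/2 → 5, 9.19816/1 → 9; chars 59.
Subsquare: 0.96094/0.0833333 → 11 → l, 0.19816/0.0416667 → 4 → e; chars le.
Extended square: 0.04428/0.00833333 → 5, 0.03150/0.00416667 → 7; chars 57.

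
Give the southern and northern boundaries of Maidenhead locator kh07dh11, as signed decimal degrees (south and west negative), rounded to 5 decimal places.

-12.70417, -12.70000

Field K=10, H=7: +10·20° lon, +7·10° lat → SW at lon 20°, lat -20°.
Square 0, 7: +0·2° lon, +7·1° lat → SW at lon 20°, lat -13°.
Subsquare d=3, h=7: +3·0.0833333° lon, +7·0.0416667° lat → SW at lon 20.25°, lat -12.7083°.
Extended square 1, 1: +1·0.00833333° lon, +1·0.00416667° lat → SW at lon 20.2583°, lat -12.7042°.
Cell spans 0.00833333° lon × 0.00416667° lat.
south -12.70417, north -12.70000.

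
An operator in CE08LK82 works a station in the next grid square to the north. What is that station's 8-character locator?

Latitude extended square 2; +1 → 3.
The longitude characters are unchanged.

CE08lk83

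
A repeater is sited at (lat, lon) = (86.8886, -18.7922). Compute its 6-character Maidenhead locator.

IR06ov

Offset from 180°W / 90°S: lon 161.2078°, lat 176.8886°.
Field: 161.2078/20 → 8 → I, 176.8886/10 → 17 → R; chars IR.
Square: 1.2078/2 → 0, 6.8886/1 → 6; chars 06.
Subsquare: 1.2078/0.0833333 → 14 → o, 0.8886/0.0416667 → 21 → v; chars ov.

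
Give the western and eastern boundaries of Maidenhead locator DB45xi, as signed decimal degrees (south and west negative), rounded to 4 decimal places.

Field D=3, B=1: +3·20° lon, +1·10° lat → SW at lon -120°, lat -80°.
Square 4, 5: +4·2° lon, +5·1° lat → SW at lon -112°, lat -75°.
Subsquare x=23, i=8: +23·0.0833333° lon, +8·0.0416667° lat → SW at lon -110.083°, lat -74.6667°.
Cell spans 0.0833333° lon × 0.0416667° lat.
west -110.0833, east -110.0000.

-110.0833, -110.0000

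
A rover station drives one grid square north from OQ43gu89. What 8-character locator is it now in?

Latitude extended square 9; +1 → 10, wraps to 0, carry into subsquare.
Latitude subsquare u = 20; +1 → 21 = v.
The longitude characters are unchanged.

OQ43gv80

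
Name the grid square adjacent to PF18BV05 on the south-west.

Longitude extended square 0; −1 → -1, wraps to 9, carry into subsquare.
Longitude subsquare b = 1; −1 → 0 = a.
Latitude extended square 5; −1 → 4.

PF18av94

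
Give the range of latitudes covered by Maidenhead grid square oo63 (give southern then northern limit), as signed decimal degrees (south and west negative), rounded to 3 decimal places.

53.000, 54.000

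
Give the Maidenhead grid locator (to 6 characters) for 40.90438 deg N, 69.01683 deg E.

Shift to the Maidenhead origin (180°W, 90°S): lon 249.0168, lat 130.9044.
Field: 249.0168/20 → 12 → M, 130.9044/10 → 13 → N; chars MN.
Square: 9.0168/2 → 4, 0.9044/1 → 0; chars 40.
Subsquare: 1.0168/0.0833333 → 12 → m, 0.9044/0.0416667 → 21 → v; chars mv.

MN40mv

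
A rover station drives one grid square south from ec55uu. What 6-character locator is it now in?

Latitude subsquare u = 20; −1 → 19 = t.
The longitude characters are unchanged.

EC55ut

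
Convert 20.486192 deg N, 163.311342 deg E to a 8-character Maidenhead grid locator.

RL10pl76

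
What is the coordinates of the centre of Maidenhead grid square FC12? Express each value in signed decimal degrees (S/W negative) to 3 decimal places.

-67.500, -77.000

Field F=5, C=2: +5·20° lon, +2·10° lat → SW at lon -80°, lat -70°.
Square 1, 2: +1·2° lon, +2·1° lat → SW at lon -78°, lat -68°.
Cell spans 2° lon × 1° lat. Centre is SW corner plus half of each.
latitude -67.500, longitude -77.000.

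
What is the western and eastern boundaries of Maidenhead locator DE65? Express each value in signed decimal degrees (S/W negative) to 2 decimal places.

-108.00, -106.00

Field D=3, E=4: +3·20° lon, +4·10° lat → SW at lon -120°, lat -50°.
Square 6, 5: +6·2° lon, +5·1° lat → SW at lon -108°, lat -45°.
Cell spans 2° lon × 1° lat.
west -108.00, east -106.00.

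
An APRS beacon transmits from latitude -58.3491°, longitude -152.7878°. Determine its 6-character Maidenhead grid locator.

BD31op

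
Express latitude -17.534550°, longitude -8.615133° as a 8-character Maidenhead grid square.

Shift to the Maidenhead origin (180°W, 90°S): lon 171.38487, lat 72.46545.
Field: 171.38487/20 → 8 → I, 72.46545/10 → 7 → H; chars IH.
Square: 11.38487/2 → 5, 2.46545/1 → 2; chars 52.
Subsquare: 1.38487/0.0833333 → 16 → q, 0.46545/0.0416667 → 11 → l; chars ql.
Extended square: 0.05153/0.00833333 → 6, 0.00712/0.00416667 → 1; chars 61.

IH52ql61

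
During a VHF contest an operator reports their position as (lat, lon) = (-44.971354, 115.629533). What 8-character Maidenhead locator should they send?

OE75ta56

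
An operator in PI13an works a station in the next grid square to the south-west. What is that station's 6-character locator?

PI03xm

Longitude subsquare a = 0; −1 → -1, wraps to 23 = x, carry into square.
Longitude square 1; −1 → 0.
Latitude subsquare n = 13; −1 → 12 = m.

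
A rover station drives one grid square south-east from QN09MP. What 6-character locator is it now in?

QN09no

Longitude subsquare m = 12; +1 → 13 = n.
Latitude subsquare p = 15; −1 → 14 = o.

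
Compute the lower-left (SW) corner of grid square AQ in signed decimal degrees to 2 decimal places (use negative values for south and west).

70.00, -180.00

Field A=0, Q=16: +0·20° lon, +16·10° lat → SW at lon -180°, lat 70°.
latitude 70.00, longitude -180.00.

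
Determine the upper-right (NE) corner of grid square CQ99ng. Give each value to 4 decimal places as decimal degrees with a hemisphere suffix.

79.2917° N, 120.8333° W

Field C=2, Q=16: +2·20° lon, +16·10° lat → SW at lon -140°, lat 70°.
Square 9, 9: +9·2° lon, +9·1° lat → SW at lon -122°, lat 79°.
Subsquare n=13, g=6: +13·0.0833333° lon, +6·0.0416667° lat → SW at lon -120.917°, lat 79.25°.
Cell spans 0.0833333° lon × 0.0416667° lat. NE corner is SW corner plus one full cell.
latitude 79.2917° N, longitude 120.8333° W.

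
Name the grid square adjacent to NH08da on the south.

NH07dx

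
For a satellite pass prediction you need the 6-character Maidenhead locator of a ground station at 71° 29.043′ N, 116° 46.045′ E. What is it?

Shift to the Maidenhead origin (180°W, 90°S): lon 296.7674, lat 161.4840.
Field: lon ⌊296.7674/20⌋ = 14 → O; lat ⌊161.4840/10⌋ = 16 → Q.
Square: lon ⌊16.7674/2⌋ = 8; lat ⌊1.4840/1⌋ = 1.
Subsquare: lon ⌊0.7674/0.0833333⌋ = 9 → j; lat ⌊0.4840/0.0416667⌋ = 11 → l.

OQ81jl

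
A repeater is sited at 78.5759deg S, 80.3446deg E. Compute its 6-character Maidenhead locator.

NB01ek

Offset from 180°W / 90°S: lon 260.3446°, lat 11.4241°.
Field (20°×10°, letters A–R): lon ⌊260.3446/20⌋ = 13 → N; lat ⌊11.4241/10⌋ = 1 → B.
Square (2°×1°, digits 0–9): lon ⌊0.3446/2⌋ = 0; lat ⌊1.4241/1⌋ = 1.
Subsquare (5′×2.5′, letters a–x): lon ⌊0.3446/0.0833333⌋ = 4 → e; lat ⌊0.4241/0.0416667⌋ = 10 → k.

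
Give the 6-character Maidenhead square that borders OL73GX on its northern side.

Latitude subsquare x = 23; +1 → 24, wraps to 0 = a, carry into square.
Latitude square 3; +1 → 4.
The longitude characters are unchanged.

OL74ga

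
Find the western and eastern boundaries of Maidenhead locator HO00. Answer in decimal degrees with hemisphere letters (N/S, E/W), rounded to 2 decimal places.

40.00° W, 38.00° W

Field H=7, O=14: +7·20° lon, +14·10° lat → SW at lon -40°, lat 50°.
Square 0, 0: +0·2° lon, +0·1° lat → SW at lon -40°, lat 50°.
Cell spans 2° lon × 1° lat.
west 40.00° W, east 38.00° W.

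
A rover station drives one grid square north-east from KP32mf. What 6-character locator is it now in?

KP32ng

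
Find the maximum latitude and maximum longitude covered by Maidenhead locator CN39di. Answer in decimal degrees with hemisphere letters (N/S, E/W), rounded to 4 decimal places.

49.3750° N, 133.6667° W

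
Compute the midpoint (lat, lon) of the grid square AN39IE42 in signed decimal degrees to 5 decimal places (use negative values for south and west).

49.17708, -173.29583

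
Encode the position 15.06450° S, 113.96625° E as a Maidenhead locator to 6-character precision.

OH64xw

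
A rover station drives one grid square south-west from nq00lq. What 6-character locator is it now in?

Longitude subsquare l = 11; −1 → 10 = k.
Latitude subsquare q = 16; −1 → 15 = p.

NQ00kp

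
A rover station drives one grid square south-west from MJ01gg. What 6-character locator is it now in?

MJ01ff

Longitude subsquare g = 6; −1 → 5 = f.
Latitude subsquare g = 6; −1 → 5 = f.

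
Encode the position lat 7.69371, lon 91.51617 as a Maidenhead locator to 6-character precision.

NJ57sq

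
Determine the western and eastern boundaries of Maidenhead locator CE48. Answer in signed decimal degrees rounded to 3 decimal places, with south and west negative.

-132.000, -130.000

Field C=2, E=4: +2·20° lon, +4·10° lat → SW at lon -140°, lat -50°.
Square 4, 8: +4·2° lon, +8·1° lat → SW at lon -132°, lat -42°.
Cell spans 2° lon × 1° lat.
west -132.000, east -130.000.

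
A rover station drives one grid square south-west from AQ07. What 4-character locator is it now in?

Longitude square 0; −1 → -1, wraps to 9, carry into field.
Longitude field A = 0; −1 → -1, wraps to 17 = R, wrapping around the antimeridian.
Latitude square 7; −1 → 6.

RQ96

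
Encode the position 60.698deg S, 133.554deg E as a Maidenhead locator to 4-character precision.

Shift to the Maidenhead origin (180°W, 90°S): lon 313.55, lat 29.30.
Field: lon ⌊313.55/20⌋ = 15 → P; lat ⌊29.30/10⌋ = 2 → C.
Square: lon ⌊13.55/2⌋ = 6; lat ⌊9.30/1⌋ = 9.

PC69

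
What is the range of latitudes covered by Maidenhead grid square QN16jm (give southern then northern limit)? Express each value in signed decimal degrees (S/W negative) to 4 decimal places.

46.5000, 46.5417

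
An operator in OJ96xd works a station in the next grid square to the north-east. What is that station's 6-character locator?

Longitude subsquare x = 23; +1 → 24, wraps to 0 = a, carry into square.
Longitude square 9; +1 → 10, wraps to 0, carry into field.
Longitude field O = 14; +1 → 15 = P.
Latitude subsquare d = 3; +1 → 4 = e.

PJ06ae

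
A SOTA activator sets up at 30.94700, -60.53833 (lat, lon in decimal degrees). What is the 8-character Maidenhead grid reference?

FM90rw57

Offset from 180°W / 90°S: lon 119.46167°, lat 120.94700°.
Field (20°×10°, letters A–R): lon ⌊119.46167/20⌋ = 5 → F; lat ⌊120.94700/10⌋ = 12 → M.
Square (2°×1°, digits 0–9): lon ⌊19.46167/2⌋ = 9; lat ⌊0.94700/1⌋ = 0.
Subsquare (5′×2.5′, letters a–x): lon ⌊1.46167/0.0833333⌋ = 17 → r; lat ⌊0.94700/0.0416667⌋ = 22 → w.
Extended square (30″×15″, digits 0–9): lon ⌊0.04500/0.00833333⌋ = 5; lat ⌊0.03033/0.00416667⌋ = 7.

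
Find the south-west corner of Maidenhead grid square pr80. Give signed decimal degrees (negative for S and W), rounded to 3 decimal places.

Field P=15, R=17: +15·20° lon, +17·10° lat → SW at lon 120°, lat 80°.
Square 8, 0: +8·2° lon, +0·1° lat → SW at lon 136°, lat 80°.
latitude 80.000, longitude 136.000.

80.000, 136.000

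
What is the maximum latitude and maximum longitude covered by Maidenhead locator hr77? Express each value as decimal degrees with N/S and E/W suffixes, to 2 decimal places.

88.00° N, 24.00° W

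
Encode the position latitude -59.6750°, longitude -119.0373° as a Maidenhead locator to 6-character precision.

DD00lh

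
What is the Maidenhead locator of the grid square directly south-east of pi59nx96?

Longitude extended square 9; +1 → 10, wraps to 0, carry into subsquare.
Longitude subsquare n = 13; +1 → 14 = o.
Latitude extended square 6; −1 → 5.

PI59ox05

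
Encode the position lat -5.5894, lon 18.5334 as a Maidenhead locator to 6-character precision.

JI94gj

Add 180° to longitude and 90° to latitude: 198.5334, 84.4106.
Field (20°×10°, letters A–R): 198.5334/20 → 9 → J, 84.4106/10 → 8 → I; chars JI.
Square (2°×1°, digits 0–9): 18.5334/2 → 9, 4.4106/1 → 4; chars 94.
Subsquare (5′×2.5′, letters a–x): 0.5334/0.0833333 → 6 → g, 0.4106/0.0416667 → 9 → j; chars gj.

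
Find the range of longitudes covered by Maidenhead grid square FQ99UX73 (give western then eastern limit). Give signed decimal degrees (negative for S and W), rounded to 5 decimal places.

-60.27500, -60.26667

Field F=5, Q=16: +5·20° lon, +16·10° lat → SW at lon -80°, lat 70°.
Square 9, 9: +9·2° lon, +9·1° lat → SW at lon -62°, lat 79°.
Subsquare u=20, x=23: +20·0.0833333° lon, +23·0.0416667° lat → SW at lon -60.3333°, lat 79.9583°.
Extended square 7, 3: +7·0.00833333° lon, +3·0.00416667° lat → SW at lon -60.275°, lat 79.9708°.
Cell spans 0.00833333° lon × 0.00416667° lat.
west -60.27500, east -60.26667.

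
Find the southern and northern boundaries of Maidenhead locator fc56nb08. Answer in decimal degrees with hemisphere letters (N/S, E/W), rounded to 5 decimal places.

63.92500° S, 63.92083° S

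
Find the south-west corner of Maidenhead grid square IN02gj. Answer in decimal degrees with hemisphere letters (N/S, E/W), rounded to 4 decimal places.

42.3750° N, 19.5000° W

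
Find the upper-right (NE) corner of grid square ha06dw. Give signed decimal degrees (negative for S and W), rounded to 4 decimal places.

Field H=7, A=0: +7·20° lon, +0·10° lat → SW at lon -40°, lat -90°.
Square 0, 6: +0·2° lon, +6·1° lat → SW at lon -40°, lat -84°.
Subsquare d=3, w=22: +3·0.0833333° lon, +22·0.0416667° lat → SW at lon -39.75°, lat -83.0833°.
Cell spans 0.0833333° lon × 0.0416667° lat. NE corner is SW corner plus one full cell.
latitude -83.0417, longitude -39.6667.

-83.0417, -39.6667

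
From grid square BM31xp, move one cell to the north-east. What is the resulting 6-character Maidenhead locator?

Longitude subsquare x = 23; +1 → 24, wraps to 0 = a, carry into square.
Longitude square 3; +1 → 4.
Latitude subsquare p = 15; +1 → 16 = q.

BM41aq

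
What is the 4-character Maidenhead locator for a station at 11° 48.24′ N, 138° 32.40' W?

Add 180° to longitude and 90° to latitude: 41.46, 101.80.
Field: 41.46/20 → 2 → C, 101.80/10 → 10 → K; chars CK.
Square: 1.46/2 → 0, 1.80/1 → 1; chars 01.

CK01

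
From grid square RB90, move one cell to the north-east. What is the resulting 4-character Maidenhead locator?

Longitude square 9; +1 → 10, wraps to 0, carry into field.
Longitude field R = 17; +1 → 18, wraps to 0 = A, wrapping around the antimeridian.
Latitude square 0; +1 → 1.

AB01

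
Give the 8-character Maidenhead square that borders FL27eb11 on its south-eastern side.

FL27eb20

Longitude extended square 1; +1 → 2.
Latitude extended square 1; −1 → 0.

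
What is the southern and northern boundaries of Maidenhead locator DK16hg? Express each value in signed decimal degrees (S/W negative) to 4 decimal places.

Field D=3, K=10: +3·20° lon, +10·10° lat → SW at lon -120°, lat 10°.
Square 1, 6: +1·2° lon, +6·1° lat → SW at lon -118°, lat 16°.
Subsquare h=7, g=6: +7·0.0833333° lon, +6·0.0416667° lat → SW at lon -117.417°, lat 16.25°.
Cell spans 0.0833333° lon × 0.0416667° lat.
south 16.2500, north 16.2917.

16.2500, 16.2917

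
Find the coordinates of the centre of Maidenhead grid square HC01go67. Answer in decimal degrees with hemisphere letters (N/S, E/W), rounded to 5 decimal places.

Field H=7, C=2: +7·20° lon, +2·10° lat → SW at lon -40°, lat -70°.
Square 0, 1: +0·2° lon, +1·1° lat → SW at lon -40°, lat -69°.
Subsquare g=6, o=14: +6·0.0833333° lon, +14·0.0416667° lat → SW at lon -39.5°, lat -68.4167°.
Extended square 6, 7: +6·0.00833333° lon, +7·0.00416667° lat → SW at lon -39.45°, lat -68.3875°.
Cell spans 0.00833333° lon × 0.00416667° lat. Centre is SW corner plus half of each.
latitude 68.38542° S, longitude 39.44583° W.

68.38542° S, 39.44583° W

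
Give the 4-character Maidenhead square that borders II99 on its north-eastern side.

JJ00

Longitude square 9; +1 → 10, wraps to 0, carry into field.
Longitude field I = 8; +1 → 9 = J.
Latitude square 9; +1 → 10, wraps to 0, carry into field.
Latitude field I = 8; +1 → 9 = J.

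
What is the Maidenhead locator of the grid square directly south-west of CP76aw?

Longitude subsquare a = 0; −1 → -1, wraps to 23 = x, carry into square.
Longitude square 7; −1 → 6.
Latitude subsquare w = 22; −1 → 21 = v.

CP66xv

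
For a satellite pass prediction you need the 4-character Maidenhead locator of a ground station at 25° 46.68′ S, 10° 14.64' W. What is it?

Shift to the Maidenhead origin (180°W, 90°S): lon 169.76, lat 64.22.
Field: lon ⌊169.76/20⌋ = 8 → I; lat ⌊64.22/10⌋ = 6 → G.
Square: lon ⌊9.76/2⌋ = 4; lat ⌊4.22/1⌋ = 4.

IG44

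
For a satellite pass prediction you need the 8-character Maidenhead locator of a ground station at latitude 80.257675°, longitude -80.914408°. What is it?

ER90ng01

Add 180° to longitude and 90° to latitude: 99.08559, 170.25768.
Field: 99.08559/20 → 4 → E, 170.25768/10 → 17 → R; chars ER.
Square: 19.08559/2 → 9, 0.25768/1 → 0; chars 90.
Subsquare: 1.08559/0.0833333 → 13 → n, 0.25768/0.0416667 → 6 → g; chars ng.
Extended square: 0.00226/0.00833333 → 0, 0.00768/0.00416667 → 1; chars 01.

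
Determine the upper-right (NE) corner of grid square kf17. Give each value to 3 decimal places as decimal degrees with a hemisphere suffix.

Field K=10, F=5: +10·20° lon, +5·10° lat → SW at lon 20°, lat -40°.
Square 1, 7: +1·2° lon, +7·1° lat → SW at lon 22°, lat -33°.
Cell spans 2° lon × 1° lat. NE corner is SW corner plus one full cell.
latitude 32.000° S, longitude 24.000° E.

32.000° S, 24.000° E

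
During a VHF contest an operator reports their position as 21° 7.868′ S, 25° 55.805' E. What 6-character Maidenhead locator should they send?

KG28xu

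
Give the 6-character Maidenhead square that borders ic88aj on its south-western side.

IC78xi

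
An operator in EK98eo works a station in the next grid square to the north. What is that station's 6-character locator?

EK98ep

Latitude subsquare o = 14; +1 → 15 = p.
The longitude characters are unchanged.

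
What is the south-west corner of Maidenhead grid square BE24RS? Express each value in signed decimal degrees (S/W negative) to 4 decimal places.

Field B=1, E=4: +1·20° lon, +4·10° lat → SW at lon -160°, lat -50°.
Square 2, 4: +2·2° lon, +4·1° lat → SW at lon -156°, lat -46°.
Subsquare r=17, s=18: +17·0.0833333° lon, +18·0.0416667° lat → SW at lon -154.583°, lat -45.25°.
latitude -45.2500, longitude -154.5833.

-45.2500, -154.5833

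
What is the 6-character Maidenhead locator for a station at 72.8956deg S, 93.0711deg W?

EB37lc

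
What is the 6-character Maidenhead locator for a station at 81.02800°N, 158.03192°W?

Add 180° to longitude and 90° to latitude: 21.9681, 171.0280.
Field (20°×10°, letters A–R): 21.9681/20 → 1 → B, 171.0280/10 → 17 → R; chars BR.
Square (2°×1°, digits 0–9): 1.9681/2 → 0, 1.0280/1 → 1; chars 01.
Subsquare (5′×2.5′, letters a–x): 1.9681/0.0833333 → 23 → x, 0.0280/0.0416667 → 0 → a; chars xa.

BR01xa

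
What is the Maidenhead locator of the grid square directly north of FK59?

FL50

Latitude square 9; +1 → 10, wraps to 0, carry into field.
Latitude field K = 10; +1 → 11 = L.
The longitude characters are unchanged.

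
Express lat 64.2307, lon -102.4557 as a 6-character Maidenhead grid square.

Add 180° to longitude and 90° to latitude: 77.5443, 154.2307.
Field: lon ⌊77.5443/20⌋ = 3 → D; lat ⌊154.2307/10⌋ = 15 → P.
Square: lon ⌊17.5443/2⌋ = 8; lat ⌊4.2307/1⌋ = 4.
Subsquare: lon ⌊1.5443/0.0833333⌋ = 18 → s; lat ⌊0.2307/0.0416667⌋ = 5 → f.

DP84sf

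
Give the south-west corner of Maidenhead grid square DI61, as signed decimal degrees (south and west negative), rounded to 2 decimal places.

Field D=3, I=8: +3·20° lon, +8·10° lat → SW at lon -120°, lat -10°.
Square 6, 1: +6·2° lon, +1·1° lat → SW at lon -108°, lat -9°.
latitude -9.00, longitude -108.00.

-9.00, -108.00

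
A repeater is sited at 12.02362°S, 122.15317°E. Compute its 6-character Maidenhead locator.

Add 180° to longitude and 90° to latitude: 302.1532, 77.9764.
Field: lon ⌊302.1532/20⌋ = 15 → P; lat ⌊77.9764/10⌋ = 7 → H.
Square: lon ⌊2.1532/2⌋ = 1; lat ⌊7.9764/1⌋ = 7.
Subsquare: lon ⌊0.1532/0.0833333⌋ = 1 → b; lat ⌊0.9764/0.0416667⌋ = 23 → x.

PH17bx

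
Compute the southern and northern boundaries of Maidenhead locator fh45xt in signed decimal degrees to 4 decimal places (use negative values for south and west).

-14.2083, -14.1667

Field F=5, H=7: +5·20° lon, +7·10° lat → SW at lon -80°, lat -20°.
Square 4, 5: +4·2° lon, +5·1° lat → SW at lon -72°, lat -15°.
Subsquare x=23, t=19: +23·0.0833333° lon, +19·0.0416667° lat → SW at lon -70.0833°, lat -14.2083°.
Cell spans 0.0833333° lon × 0.0416667° lat.
south -14.2083, north -14.1667.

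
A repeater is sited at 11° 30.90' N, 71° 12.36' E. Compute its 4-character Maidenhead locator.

MK51

Add 180° to longitude and 90° to latitude: 251.21, 101.52.
Field: 251.21/20 → 12 → M, 101.52/10 → 10 → K; chars MK.
Square: 11.21/2 → 5, 1.52/1 → 1; chars 51.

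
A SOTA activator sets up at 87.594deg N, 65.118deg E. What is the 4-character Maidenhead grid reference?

MR27

Offset from 180°W / 90°S: lon 245.12°, lat 177.59°.
Field: 245.12/20 → 12 → M, 177.59/10 → 17 → R; chars MR.
Square: 5.12/2 → 2, 7.59/1 → 7; chars 27.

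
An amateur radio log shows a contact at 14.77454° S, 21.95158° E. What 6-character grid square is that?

Shift to the Maidenhead origin (180°W, 90°S): lon 201.9516, lat 75.2255.
Field: 201.9516/20 → 10 → K, 75.2255/10 → 7 → H; chars KH.
Square: 1.9516/2 → 0, 5.2255/1 → 5; chars 05.
Subsquare: 1.9516/0.0833333 → 23 → x, 0.2255/0.0416667 → 5 → f; chars xf.

KH05xf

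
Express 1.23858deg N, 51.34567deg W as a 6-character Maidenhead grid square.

Add 180° to longitude and 90° to latitude: 128.6543, 91.2386.
Field (20°×10°, letters A–R): lon ⌊128.6543/20⌋ = 6 → G; lat ⌊91.2386/10⌋ = 9 → J.
Square (2°×1°, digits 0–9): lon ⌊8.6543/2⌋ = 4; lat ⌊1.2386/1⌋ = 1.
Subsquare (5′×2.5′, letters a–x): lon ⌊0.6543/0.0833333⌋ = 7 → h; lat ⌊0.2386/0.0416667⌋ = 5 → f.

GJ41hf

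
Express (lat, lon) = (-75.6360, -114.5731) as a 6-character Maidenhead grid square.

DB24ri

Add 180° to longitude and 90° to latitude: 65.4269, 14.3640.
Field: lon ⌊65.4269/20⌋ = 3 → D; lat ⌊14.3640/10⌋ = 1 → B.
Square: lon ⌊5.4269/2⌋ = 2; lat ⌊4.3640/1⌋ = 4.
Subsquare: lon ⌊1.4269/0.0833333⌋ = 17 → r; lat ⌊0.3640/0.0416667⌋ = 8 → i.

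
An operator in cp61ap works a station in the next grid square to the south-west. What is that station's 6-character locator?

Longitude subsquare a = 0; −1 → -1, wraps to 23 = x, carry into square.
Longitude square 6; −1 → 5.
Latitude subsquare p = 15; −1 → 14 = o.

CP51xo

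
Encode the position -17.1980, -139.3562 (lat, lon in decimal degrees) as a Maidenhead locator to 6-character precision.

Shift to the Maidenhead origin (180°W, 90°S): lon 40.6438, lat 72.8020.
Field: 40.6438/20 → 2 → C, 72.8020/10 → 7 → H; chars CH.
Square: 0.6438/2 → 0, 2.8020/1 → 2; chars 02.
Subsquare: 0.6438/0.0833333 → 7 → h, 0.8020/0.0416667 → 19 → t; chars ht.

CH02ht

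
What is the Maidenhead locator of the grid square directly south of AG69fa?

AG68fx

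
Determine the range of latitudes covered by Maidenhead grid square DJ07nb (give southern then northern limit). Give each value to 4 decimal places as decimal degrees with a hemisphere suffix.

7.0417° N, 7.0833° N

Field D=3, J=9: +3·20° lon, +9·10° lat → SW at lon -120°, lat 0°.
Square 0, 7: +0·2° lon, +7·1° lat → SW at lon -120°, lat 7°.
Subsquare n=13, b=1: +13·0.0833333° lon, +1·0.0416667° lat → SW at lon -118.917°, lat 7.04167°.
Cell spans 0.0833333° lon × 0.0416667° lat.
south 7.0417° N, north 7.0833° N.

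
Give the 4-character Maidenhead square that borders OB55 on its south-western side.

Longitude square 5; −1 → 4.
Latitude square 5; −1 → 4.

OB44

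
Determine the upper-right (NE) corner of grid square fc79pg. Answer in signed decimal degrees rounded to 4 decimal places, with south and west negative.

-60.7083, -64.6667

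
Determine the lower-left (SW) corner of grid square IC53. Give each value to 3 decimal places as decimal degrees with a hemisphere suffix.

67.000° S, 10.000° W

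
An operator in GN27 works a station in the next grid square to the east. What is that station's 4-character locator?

GN37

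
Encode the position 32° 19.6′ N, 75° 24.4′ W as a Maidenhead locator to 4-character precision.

Offset from 180°W / 90°S: lon 104.59°, lat 122.33°.
Field: lon ⌊104.59/20⌋ = 5 → F; lat ⌊122.33/10⌋ = 12 → M.
Square: lon ⌊4.59/2⌋ = 2; lat ⌊2.33/1⌋ = 2.

FM22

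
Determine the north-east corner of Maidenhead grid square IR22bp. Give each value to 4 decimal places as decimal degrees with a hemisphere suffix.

82.6667° N, 15.8333° W

Field I=8, R=17: +8·20° lon, +17·10° lat → SW at lon -20°, lat 80°.
Square 2, 2: +2·2° lon, +2·1° lat → SW at lon -16°, lat 82°.
Subsquare b=1, p=15: +1·0.0833333° lon, +15·0.0416667° lat → SW at lon -15.9167°, lat 82.625°.
Cell spans 0.0833333° lon × 0.0416667° lat. NE corner is SW corner plus one full cell.
latitude 82.6667° N, longitude 15.8333° W.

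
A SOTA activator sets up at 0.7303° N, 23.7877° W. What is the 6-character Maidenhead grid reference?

Shift to the Maidenhead origin (180°W, 90°S): lon 156.2123, lat 90.7303.
Field (20°×10°, letters A–R): 156.2123/20 → 7 → H, 90.7303/10 → 9 → J; chars HJ.
Square (2°×1°, digits 0–9): 16.2123/2 → 8, 0.7303/1 → 0; chars 80.
Subsquare (5′×2.5′, letters a–x): 0.2123/0.0833333 → 2 → c, 0.7303/0.0416667 → 17 → r; chars cr.

HJ80cr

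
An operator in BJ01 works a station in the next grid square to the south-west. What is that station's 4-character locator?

Longitude square 0; −1 → -1, wraps to 9, carry into field.
Longitude field B = 1; −1 → 0 = A.
Latitude square 1; −1 → 0.

AJ90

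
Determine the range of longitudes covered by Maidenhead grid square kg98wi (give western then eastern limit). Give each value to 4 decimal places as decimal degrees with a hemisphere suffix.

39.8333° E, 39.9167° E

Field K=10, G=6: +10·20° lon, +6·10° lat → SW at lon 20°, lat -30°.
Square 9, 8: +9·2° lon, +8·1° lat → SW at lon 38°, lat -22°.
Subsquare w=22, i=8: +22·0.0833333° lon, +8·0.0416667° lat → SW at lon 39.8333°, lat -21.6667°.
Cell spans 0.0833333° lon × 0.0416667° lat.
west 39.8333° E, east 39.9167° E.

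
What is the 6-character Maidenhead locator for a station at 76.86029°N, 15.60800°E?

JQ76tu

Offset from 180°W / 90°S: lon 195.6080°, lat 166.8603°.
Field: lon ⌊195.6080/20⌋ = 9 → J; lat ⌊166.8603/10⌋ = 16 → Q.
Square: lon ⌊15.6080/2⌋ = 7; lat ⌊6.8603/1⌋ = 6.
Subsquare: lon ⌊1.6080/0.0833333⌋ = 19 → t; lat ⌊0.8603/0.0416667⌋ = 20 → u.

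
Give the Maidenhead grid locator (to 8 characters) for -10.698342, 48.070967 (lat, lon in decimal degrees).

LH49ah82

Offset from 180°W / 90°S: lon 228.07097°, lat 79.30166°.
Field (20°×10°, letters A–R): 228.07097/20 → 11 → L, 79.30166/10 → 7 → H; chars LH.
Square (2°×1°, digits 0–9): 8.07097/2 → 4, 9.30166/1 → 9; chars 49.
Subsquare (5′×2.5′, letters a–x): 0.07097/0.0833333 → 0 → a, 0.30166/0.0416667 → 7 → h; chars ah.
Extended square (30″×15″, digits 0–9): 0.07097/0.00833333 → 8, 0.00999/0.00416667 → 2; chars 82.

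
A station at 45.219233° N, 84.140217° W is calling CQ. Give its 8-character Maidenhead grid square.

Offset from 180°W / 90°S: lon 95.85978°, lat 135.21923°.
Field: 95.85978/20 → 4 → E, 135.21923/10 → 13 → N; chars EN.
Square: 15.85978/2 → 7, 5.21923/1 → 5; chars 75.
Subsquare: 1.85978/0.0833333 → 22 → w, 0.21923/0.0416667 → 5 → f; chars wf.
Extended square: 0.02645/0.00833333 → 3, 0.01090/0.00416667 → 2; chars 32.

EN75wf32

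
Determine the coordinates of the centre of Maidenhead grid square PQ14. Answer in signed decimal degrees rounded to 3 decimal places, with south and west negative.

Field P=15, Q=16: +15·20° lon, +16·10° lat → SW at lon 120°, lat 70°.
Square 1, 4: +1·2° lon, +4·1° lat → SW at lon 122°, lat 74°.
Cell spans 2° lon × 1° lat. Centre is SW corner plus half of each.
latitude 74.500, longitude 123.000.

74.500, 123.000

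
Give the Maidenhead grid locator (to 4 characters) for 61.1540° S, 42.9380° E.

LC18

Offset from 180°W / 90°S: lon 222.94°, lat 28.85°.
Field: 222.94/20 → 11 → L, 28.85/10 → 2 → C; chars LC.
Square: 2.94/2 → 1, 8.85/1 → 8; chars 18.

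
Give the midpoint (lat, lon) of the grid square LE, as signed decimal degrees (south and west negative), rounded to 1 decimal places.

-45.0, 50.0

Field L=11, E=4: +11·20° lon, +4·10° lat → SW at lon 40°, lat -50°.
Cell spans 20° lon × 10° lat. Centre is SW corner plus half of each.
latitude -45.0, longitude 50.0.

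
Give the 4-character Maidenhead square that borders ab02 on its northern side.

AB03

Latitude square 2; +1 → 3.
The longitude characters are unchanged.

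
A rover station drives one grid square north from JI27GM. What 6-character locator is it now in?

Latitude subsquare m = 12; +1 → 13 = n.
The longitude characters are unchanged.

JI27gn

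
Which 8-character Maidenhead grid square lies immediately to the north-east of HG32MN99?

HG32no00

Longitude extended square 9; +1 → 10, wraps to 0, carry into subsquare.
Longitude subsquare m = 12; +1 → 13 = n.
Latitude extended square 9; +1 → 10, wraps to 0, carry into subsquare.
Latitude subsquare n = 13; +1 → 14 = o.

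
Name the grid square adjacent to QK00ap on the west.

PK90xp

Longitude subsquare a = 0; −1 → -1, wraps to 23 = x, carry into square.
Longitude square 0; −1 → -1, wraps to 9, carry into field.
Longitude field Q = 16; −1 → 15 = P.
The latitude characters are unchanged.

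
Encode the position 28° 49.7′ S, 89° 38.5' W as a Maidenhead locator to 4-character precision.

EG51

Offset from 180°W / 90°S: lon 90.36°, lat 61.17°.
Field: lon ⌊90.36/20⌋ = 4 → E; lat ⌊61.17/10⌋ = 6 → G.
Square: lon ⌊10.36/2⌋ = 5; lat ⌊1.17/1⌋ = 1.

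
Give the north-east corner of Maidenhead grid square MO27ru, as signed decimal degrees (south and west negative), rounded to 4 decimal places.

57.8750, 65.5000

Field M=12, O=14: +12·20° lon, +14·10° lat → SW at lon 60°, lat 50°.
Square 2, 7: +2·2° lon, +7·1° lat → SW at lon 64°, lat 57°.
Subsquare r=17, u=20: +17·0.0833333° lon, +20·0.0416667° lat → SW at lon 65.4167°, lat 57.8333°.
Cell spans 0.0833333° lon × 0.0416667° lat. NE corner is SW corner plus one full cell.
latitude 57.8750, longitude 65.5000.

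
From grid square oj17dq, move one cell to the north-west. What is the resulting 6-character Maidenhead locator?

OJ17cr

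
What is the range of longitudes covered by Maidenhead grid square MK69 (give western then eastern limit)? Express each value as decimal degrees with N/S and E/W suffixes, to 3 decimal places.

Field M=12, K=10: +12·20° lon, +10·10° lat → SW at lon 60°, lat 10°.
Square 6, 9: +6·2° lon, +9·1° lat → SW at lon 72°, lat 19°.
Cell spans 2° lon × 1° lat.
west 72.000° E, east 74.000° E.

72.000° E, 74.000° E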